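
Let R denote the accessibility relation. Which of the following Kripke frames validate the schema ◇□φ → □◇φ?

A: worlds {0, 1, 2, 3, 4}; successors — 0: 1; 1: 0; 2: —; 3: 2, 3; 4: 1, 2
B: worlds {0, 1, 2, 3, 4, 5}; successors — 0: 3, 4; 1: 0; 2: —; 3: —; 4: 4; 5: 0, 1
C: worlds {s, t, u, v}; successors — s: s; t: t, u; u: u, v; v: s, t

Frame correspondent (Sahlqvist): ∀x ∀y ∀z (Rxy ∧ Rxz → ∃w (Ryw ∧ Rzw)) — i.e. convergence.
A: fails — R32 and R32 but 2 and 2 have no common successor.
B: fails — R04 and R03 but 4 and 3 have no common successor.
C: fails — Ruv and Ruu but v and u have no common successor.

none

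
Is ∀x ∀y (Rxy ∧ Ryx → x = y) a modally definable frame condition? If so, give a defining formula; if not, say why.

No

Modal frame validity is preserved under surjective bounded morphisms.
The 6-cycle (worlds 0,1,2,3,4,5 with 0→1→2→3→4→5→0) is antisymmetric. Sending even-indexed worlds to • and odd-indexed worlds to ∘ is a surjective bounded morphism onto the two-world frame with •↔∘, which is not antisymmetric.
So the class is not modally definable.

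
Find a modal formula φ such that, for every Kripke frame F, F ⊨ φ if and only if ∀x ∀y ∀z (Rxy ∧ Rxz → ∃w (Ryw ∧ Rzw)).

The condition is convergence. The .2 schema ◇□ψ → □◇ψ defines it.
Suppose ◇□ψ→□◇ψ is valid. Take Rxy, Rxz and set V(ψ)={w : Ryw}. Then □ψ at y so ◇□ψ at x, so □◇ψ at x, so ◇ψ at z, giving w with Rzw and Ryw.

◇□ψ → □◇ψ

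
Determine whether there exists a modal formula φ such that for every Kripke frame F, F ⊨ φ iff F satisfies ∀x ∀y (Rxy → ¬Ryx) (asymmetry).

Not modally definable

Any modally definable frame class is closed under surjective bounded morphisms.
The 4-cycle (worlds a,b,c,d with a→b→c→d→a) is asymmetric. Mapping every world to a single reflexive point • is a surjective bounded morphism, and the reflexive point is not asymmetric (R•• but asymmetry requires ¬R••).
So the class is not modally definable.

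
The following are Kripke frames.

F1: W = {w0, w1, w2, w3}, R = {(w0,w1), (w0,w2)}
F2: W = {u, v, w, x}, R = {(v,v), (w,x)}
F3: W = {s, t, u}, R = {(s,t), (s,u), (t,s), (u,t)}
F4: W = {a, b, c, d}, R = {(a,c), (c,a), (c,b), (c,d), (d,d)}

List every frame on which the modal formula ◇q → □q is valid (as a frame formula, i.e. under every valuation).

F2

The schema corresponds to partial functionality: ∀x ∀y ∀z (Rxy ∧ Rxz → y = z).
F1: fails — w0 sees both w1 and w2.
F2: holds.
F3: fails — s sees both t and u.
F4: fails — c sees both a and b.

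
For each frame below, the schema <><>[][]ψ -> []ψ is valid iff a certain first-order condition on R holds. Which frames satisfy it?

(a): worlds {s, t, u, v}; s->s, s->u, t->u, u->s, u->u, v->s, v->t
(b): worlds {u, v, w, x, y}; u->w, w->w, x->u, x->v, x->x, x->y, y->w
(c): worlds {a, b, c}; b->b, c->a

The schema corresponds to a generalized confluence (Geach) condition: forall x forall y forall z ((x R^2 y & xRz) -> exists w (y R^2 w & z = w)).
(a): fails — vR²s, vRt but no w with sR²w and t=w.
(b): fails — xR²u, xRu but no t with uR²t and u=t.
(c): condition met.

(c)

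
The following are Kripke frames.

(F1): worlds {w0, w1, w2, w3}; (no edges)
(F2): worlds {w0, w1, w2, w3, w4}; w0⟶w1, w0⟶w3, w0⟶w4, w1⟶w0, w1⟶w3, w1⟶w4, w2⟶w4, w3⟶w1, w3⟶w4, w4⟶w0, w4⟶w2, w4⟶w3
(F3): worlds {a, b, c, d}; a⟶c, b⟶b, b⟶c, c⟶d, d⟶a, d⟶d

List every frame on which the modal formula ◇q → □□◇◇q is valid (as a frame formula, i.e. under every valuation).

(F1)

This is the axiom for a generalized confluence (Geach) condition; its first-order frame correspondent is ∀x ∀y ∀z ((xRy ∧ xR²z) → ∃w (y = w ∧ zR²w)).
(F1): holds.
(F2): fails — w0Rw1, w0R²w2 but no w with w1=w and w2R²w.
(F3): fails — bRb, bR²c but no w with b=w and cR²w.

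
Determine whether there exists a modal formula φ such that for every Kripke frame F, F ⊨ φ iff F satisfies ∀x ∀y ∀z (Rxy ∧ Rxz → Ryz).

Definable; ◇q → □◇q defines it

The condition is the Euclidean property. A defining modal formula is ◇q → □◇q.
Suppose ◇q→□◇q is valid. Take Rxy, Rxz and set V(q)={y}. Then ◇q at x, so □◇q at x, so ◇q at z, so some w with Rzw has q; w=y, i.e. Rzy. By symmetry of the argument, Ryz.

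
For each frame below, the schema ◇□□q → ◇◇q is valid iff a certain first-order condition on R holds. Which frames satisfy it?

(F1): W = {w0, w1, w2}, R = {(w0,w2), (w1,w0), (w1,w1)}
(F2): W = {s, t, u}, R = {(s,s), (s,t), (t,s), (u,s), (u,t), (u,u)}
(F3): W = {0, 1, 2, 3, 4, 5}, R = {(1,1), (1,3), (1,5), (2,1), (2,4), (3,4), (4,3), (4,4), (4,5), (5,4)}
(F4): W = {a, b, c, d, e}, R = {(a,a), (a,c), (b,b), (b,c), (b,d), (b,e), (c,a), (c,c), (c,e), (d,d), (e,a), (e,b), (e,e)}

Frame correspondent (Sahlqvist): ∀x ∀y (xRy → ∃w (yR²w ∧ xR²w)) — i.e. a generalized confluence (Geach) condition.
(F1): fails — w0Rw2 but no w with w2R²w and w0R²w.
(F2): holds.
(F3): holds.
(F4): holds.
Valid on: (F2), (F3), (F4).

(F2), (F3), (F4)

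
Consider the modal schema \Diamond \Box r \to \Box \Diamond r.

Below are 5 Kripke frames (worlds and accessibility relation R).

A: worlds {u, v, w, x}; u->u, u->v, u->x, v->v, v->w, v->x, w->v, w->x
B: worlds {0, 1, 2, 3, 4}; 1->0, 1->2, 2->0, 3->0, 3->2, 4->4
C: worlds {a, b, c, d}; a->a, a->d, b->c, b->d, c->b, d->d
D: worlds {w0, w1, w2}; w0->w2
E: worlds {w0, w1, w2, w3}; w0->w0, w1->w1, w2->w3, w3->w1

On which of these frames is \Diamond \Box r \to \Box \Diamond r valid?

This is the axiom for convergence; its first-order frame correspondent is \forall x \forall y \forall z (Rxy \wedge Rxz \to \exists w (Ryw \wedge Rzw)).
A: fails — Ruv and Rux but v and x have no common successor.
B: fails — R10 and R10 but 0 and 0 have no common successor.
C: fails — Rbc and Rbd but c and d have no common successor.
D: fails — Rw0w2 and Rw0w2 but w2 and w2 have no common successor.
E: satisfies the condition.

E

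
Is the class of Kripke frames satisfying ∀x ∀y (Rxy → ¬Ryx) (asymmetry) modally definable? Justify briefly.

If a class were modally definable it would be closed under surjective bounded morphisms (Goldblatt–Thomason).
The 5-cycle (worlds 0,1,2,3,4 with 0→1→2→3→4→0) is asymmetric. Mapping every world to a single reflexive point • is a surjective bounded morphism, and the reflexive point is not asymmetric (R•• but asymmetry requires ¬R••).
So no modal formula (or set of formulas) defines exactly the asymmetric frames.

No — not modally definable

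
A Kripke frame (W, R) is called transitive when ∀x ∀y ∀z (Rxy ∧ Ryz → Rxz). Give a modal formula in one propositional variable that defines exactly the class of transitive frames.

A defining formula is □r → □□r (the 4 axiom).
Suppose □r→□□r is valid. Take Rxy, Ryz and set V(r)={w : Rxw}. Then □r at x, so □□r at x, so □r at y, so r at z, i.e. Rxz.

□r → □□r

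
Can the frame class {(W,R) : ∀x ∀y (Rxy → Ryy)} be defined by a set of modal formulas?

Definable; □(□p → p) defines it

The condition is shift-reflexivity. A defining modal formula is □(□p → p).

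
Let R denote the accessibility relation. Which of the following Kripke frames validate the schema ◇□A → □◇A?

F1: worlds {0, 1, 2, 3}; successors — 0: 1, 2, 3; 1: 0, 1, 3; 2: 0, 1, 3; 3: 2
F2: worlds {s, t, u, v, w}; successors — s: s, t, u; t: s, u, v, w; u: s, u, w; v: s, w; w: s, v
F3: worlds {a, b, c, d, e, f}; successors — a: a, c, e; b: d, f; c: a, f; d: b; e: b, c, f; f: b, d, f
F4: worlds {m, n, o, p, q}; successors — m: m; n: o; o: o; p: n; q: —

The schema corresponds to convergence: ∀x ∀y ∀z (Rxy ∧ Rxz → ∃w (Ryw ∧ Rzw)).
F1: fails — R02 and R03 but 2 and 3 have no common successor.
F2: ✓.
F3: fails — Rcf and Rca but f and a have no common successor.
F4: ✓.
Valid on: F2, F4.

F2, F4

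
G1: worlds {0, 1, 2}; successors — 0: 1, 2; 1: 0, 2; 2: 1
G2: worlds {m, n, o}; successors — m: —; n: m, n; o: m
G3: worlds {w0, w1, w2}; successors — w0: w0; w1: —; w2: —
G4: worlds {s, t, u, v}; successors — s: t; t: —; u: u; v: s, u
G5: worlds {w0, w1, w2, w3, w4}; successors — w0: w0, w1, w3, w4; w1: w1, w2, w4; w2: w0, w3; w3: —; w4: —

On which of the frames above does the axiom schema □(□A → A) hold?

The schema corresponds to shift-reflexivity: ∀x ∀y (Rxy → Ryy).
G1: fails — R10 but not R00.
G2: fails — Rnm but not Rmm.
G3: satisfies the condition.
G4: fails — Rvs but not Rss.
G5: fails — Rw1w2 but not Rw2w2.
Valid on: G3.

G3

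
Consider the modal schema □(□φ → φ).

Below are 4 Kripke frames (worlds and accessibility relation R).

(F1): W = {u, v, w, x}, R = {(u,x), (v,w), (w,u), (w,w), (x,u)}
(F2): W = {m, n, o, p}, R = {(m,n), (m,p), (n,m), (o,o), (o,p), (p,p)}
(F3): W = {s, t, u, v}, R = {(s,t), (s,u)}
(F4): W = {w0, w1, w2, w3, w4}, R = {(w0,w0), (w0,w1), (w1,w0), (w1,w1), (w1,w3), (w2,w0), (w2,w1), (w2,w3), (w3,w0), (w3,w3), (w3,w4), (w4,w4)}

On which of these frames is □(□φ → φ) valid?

This is the axiom for shift-reflexivity; its first-order frame correspondent is ∀x ∀y (Rxy → Ryy).
(F1): fails — Rwu but not Ruu.
(F2): fails — Rnm but not Rmm.
(F3): fails — Rsu but not Ruu.
(F4): condition met.

(F4)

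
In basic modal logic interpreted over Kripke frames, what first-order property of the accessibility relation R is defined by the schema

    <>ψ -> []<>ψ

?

The Euclidean property

Suppose ◇ψ→□◇ψ is valid. Take Rxy, Rxz and set V(ψ)={y}. Then ◇ψ at x, so □◇ψ at x, so ◇ψ at z, so some w with Rzw has ψ; w=y, i.e. Rzy. By symmetry of the argument, Ryz.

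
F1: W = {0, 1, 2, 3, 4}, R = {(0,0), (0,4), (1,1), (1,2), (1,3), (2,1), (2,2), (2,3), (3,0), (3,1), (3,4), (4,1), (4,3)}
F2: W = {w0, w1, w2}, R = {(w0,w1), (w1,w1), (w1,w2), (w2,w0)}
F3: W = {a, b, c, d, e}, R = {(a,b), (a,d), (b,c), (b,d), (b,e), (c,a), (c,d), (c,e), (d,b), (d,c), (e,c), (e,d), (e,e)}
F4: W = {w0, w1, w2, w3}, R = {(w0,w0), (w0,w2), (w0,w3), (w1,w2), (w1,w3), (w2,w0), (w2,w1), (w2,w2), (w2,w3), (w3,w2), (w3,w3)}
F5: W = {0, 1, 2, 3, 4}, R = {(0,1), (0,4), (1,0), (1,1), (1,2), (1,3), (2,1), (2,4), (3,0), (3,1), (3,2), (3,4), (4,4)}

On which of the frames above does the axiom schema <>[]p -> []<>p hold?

F4

Frame correspondent (Sahlqvist): forall x forall y forall z (Rxy & Rxz -> exists w (Ryw & Rzw)) — i.e. convergence.
F1: fails — R00 and R04 but 0 and 4 have no common successor.
F2: fails — Rw1w2 and Rw1w1 but w2 and w1 have no common successor.
F3: fails — Rbc and Rbd but c and d have no common successor.
F4: satisfies the condition.
F5: fails — R01 and R04 but 1 and 4 have no common successor.
Valid on: F4.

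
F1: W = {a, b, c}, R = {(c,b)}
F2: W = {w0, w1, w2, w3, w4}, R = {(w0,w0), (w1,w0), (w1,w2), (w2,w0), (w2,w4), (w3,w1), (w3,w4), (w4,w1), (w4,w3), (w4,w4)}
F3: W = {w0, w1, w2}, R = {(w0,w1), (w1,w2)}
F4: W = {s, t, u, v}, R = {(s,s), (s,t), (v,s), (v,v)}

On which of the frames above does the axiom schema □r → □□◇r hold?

F1

The schema corresponds to a generalized confluence (Geach) condition: ∀x ∀z (xR²z → ∃w (xRw ∧ zRw)).
F1: satisfies the condition.
F2: fails — w1R²w4 but no w with w1Rw and w4Rw.
F3: fails — w0R²w2 but no w with w0Rw and w2Rw.
F4: fails — sR²t but no w with sRw and tRw.
Valid on: F1.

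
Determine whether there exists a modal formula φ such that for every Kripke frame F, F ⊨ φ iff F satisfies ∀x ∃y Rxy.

Definable; □q → ◇q defines it

The condition is seriality. A defining modal formula is □q → ◇q.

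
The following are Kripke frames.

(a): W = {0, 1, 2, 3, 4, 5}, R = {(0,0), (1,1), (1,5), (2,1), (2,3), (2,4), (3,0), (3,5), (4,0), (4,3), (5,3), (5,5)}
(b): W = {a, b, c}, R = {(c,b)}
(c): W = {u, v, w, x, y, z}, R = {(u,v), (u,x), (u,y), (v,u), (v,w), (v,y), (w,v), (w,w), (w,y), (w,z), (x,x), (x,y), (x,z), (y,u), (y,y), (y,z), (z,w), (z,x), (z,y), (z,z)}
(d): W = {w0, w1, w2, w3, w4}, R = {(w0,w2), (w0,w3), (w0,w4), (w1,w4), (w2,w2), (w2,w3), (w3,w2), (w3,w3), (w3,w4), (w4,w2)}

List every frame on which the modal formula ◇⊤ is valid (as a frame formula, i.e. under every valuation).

(a), (c), (d)

This is the axiom for seriality; its first-order frame correspondent is ∀x ∃y Rxy.
(a): holds.
(b): fails — world a has no successor.
(c): holds.
(d): holds.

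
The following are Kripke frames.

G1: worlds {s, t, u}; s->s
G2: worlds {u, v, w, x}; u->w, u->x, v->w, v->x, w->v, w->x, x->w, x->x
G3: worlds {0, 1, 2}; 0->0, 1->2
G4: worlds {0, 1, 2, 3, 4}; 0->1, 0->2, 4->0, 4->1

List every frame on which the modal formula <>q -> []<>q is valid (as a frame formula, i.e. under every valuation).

G1

This is the axiom for the Euclidean property; its first-order frame correspondent is forall x forall y forall z (Rxy & Rxz -> Ryz).
G1: ✓.
G2: fails — Ruw and Ruw but not Rww.
G3: fails — R12 and R12 but not R22.
G4: fails — R01 and R01 but not R11.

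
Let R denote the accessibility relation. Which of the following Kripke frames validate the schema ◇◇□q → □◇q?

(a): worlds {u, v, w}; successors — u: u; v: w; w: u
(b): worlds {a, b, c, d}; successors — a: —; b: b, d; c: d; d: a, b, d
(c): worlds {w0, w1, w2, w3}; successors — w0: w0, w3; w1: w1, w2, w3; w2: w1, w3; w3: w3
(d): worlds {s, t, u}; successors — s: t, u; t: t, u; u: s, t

The schema corresponds to a generalized confluence (Geach) condition: ∀x ∀y ∀z ((xR²y ∧ xRz) → ∃w (yRw ∧ zRw)).
(a): satisfies the condition.
(b): fails — bR²a, bRb but no w with aRw and bRw.
(c): satisfies the condition.
(d): satisfies the condition.

(a), (c), (d)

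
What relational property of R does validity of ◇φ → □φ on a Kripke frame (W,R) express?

partial functionality

This schema is the CD axiom.
Its frame correspondent is partial functionality — ∀x ∀y ∀z (Rxy ∧ Rxz → y = z).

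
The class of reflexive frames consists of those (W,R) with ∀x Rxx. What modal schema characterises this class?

The condition is reflexivity. The T schema □s → s defines it.
Suppose □s→s is valid. At any x set V(s)={w : Rxw}. Then □s holds at x, so s holds at x, i.e. Rxx.

□s → s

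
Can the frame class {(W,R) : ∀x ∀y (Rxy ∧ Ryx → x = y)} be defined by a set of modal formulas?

Not modally definable

Any modally definable frame class is closed under surjective bounded morphisms.
The 8-cycle (worlds w0,w1,w2,w3,w4,w5,w6,w7 with w0→w1→w2→w3→w4→w5→w6→w7→w0) is antisymmetric. Sending even-indexed worlds to a and odd-indexed worlds to b is a surjective bounded morphism onto the two-world frame with a↔b, which is not antisymmetric.
So no modal formula (or set of formulas) defines exactly the antisymmetric frames.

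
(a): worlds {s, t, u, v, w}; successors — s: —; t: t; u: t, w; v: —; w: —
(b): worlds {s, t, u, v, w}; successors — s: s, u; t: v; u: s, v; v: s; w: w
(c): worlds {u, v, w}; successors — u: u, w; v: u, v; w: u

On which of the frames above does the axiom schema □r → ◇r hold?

(b), (c)

The schema corresponds to seriality: ∀x ∃y Rxy.
(a): fails — world s has no successor.
(b): ✓.
(c): ✓.
Valid on: (b), (c).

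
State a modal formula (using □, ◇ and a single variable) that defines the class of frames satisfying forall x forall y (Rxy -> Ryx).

The condition is symmetry. The B schema r → □◇r defines it.

r → □◇r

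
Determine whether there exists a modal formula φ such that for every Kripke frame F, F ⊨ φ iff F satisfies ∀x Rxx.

Yes — defined by □q → q

Yes: it is reflexivity, defined by the T schema □q → q.
Suppose □q→q is valid. At any x set V(q)={w : Rxw}. Then □q holds at x, so q holds at x, i.e. Rxx.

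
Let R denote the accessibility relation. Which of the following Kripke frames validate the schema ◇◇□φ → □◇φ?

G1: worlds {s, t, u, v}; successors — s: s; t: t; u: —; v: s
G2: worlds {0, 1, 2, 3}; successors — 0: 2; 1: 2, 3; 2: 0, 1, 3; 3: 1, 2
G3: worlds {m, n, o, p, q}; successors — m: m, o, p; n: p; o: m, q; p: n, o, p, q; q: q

G1

Frame correspondent (Sahlqvist): ∀x ∀y ∀z ((xR²y ∧ xRz) → ∃w (yRw ∧ zRw)) — i.e. a generalized confluence (Geach) condition.
G1: ✓.
G2: fails — 0R²0, 0R2 but no w with 0Rw and 2Rw.
G3: fails — mR²n, mRo but no w with nRw and oRw.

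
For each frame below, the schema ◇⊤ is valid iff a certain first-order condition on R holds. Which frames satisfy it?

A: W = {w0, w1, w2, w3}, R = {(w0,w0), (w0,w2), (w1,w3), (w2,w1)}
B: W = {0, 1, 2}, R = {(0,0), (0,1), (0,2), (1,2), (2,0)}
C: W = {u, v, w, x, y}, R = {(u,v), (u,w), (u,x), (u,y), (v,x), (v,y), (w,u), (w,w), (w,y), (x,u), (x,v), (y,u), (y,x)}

B, C

This is the axiom for seriality; its first-order frame correspondent is ∀x ∃y Rxy.
A: fails — world w3 has no successor.
B: condition met.
C: condition met.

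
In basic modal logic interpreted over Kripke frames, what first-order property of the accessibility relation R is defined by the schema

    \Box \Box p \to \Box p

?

density: \forall x \forall y (Rxy \to \exists z (Rxz \wedge Rzy))

Suppose □□p→□p is valid. Take Rxy and set V(p)={w : xR²w}. Then □□p at x, so □p at x, so p at y, i.e. ∃z(Rxz∧Rzy).
Conversely, on a frame with density the schema holds at every world under every valuation.
So the correspondent is density.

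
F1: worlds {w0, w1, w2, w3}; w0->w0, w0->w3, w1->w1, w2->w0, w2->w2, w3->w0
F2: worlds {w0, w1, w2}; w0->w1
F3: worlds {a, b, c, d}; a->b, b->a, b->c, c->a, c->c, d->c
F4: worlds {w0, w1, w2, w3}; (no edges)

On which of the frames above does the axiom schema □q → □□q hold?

The schema corresponds to transitivity: ∀x ∀y ∀z (Rxy ∧ Ryz → Rxz).
F1: fails — Rw3w0 and Rw0w3 but not Rw3w3.
F2: satisfies the condition.
F3: fails — Rdc and Rca but not Rda.
F4: satisfies the condition.

F2, F4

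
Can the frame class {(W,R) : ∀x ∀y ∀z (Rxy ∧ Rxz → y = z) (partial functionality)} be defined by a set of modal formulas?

Yes, by ◇p → □p

Yes: it is partial functionality, defined by the CD schema ◇p → □p.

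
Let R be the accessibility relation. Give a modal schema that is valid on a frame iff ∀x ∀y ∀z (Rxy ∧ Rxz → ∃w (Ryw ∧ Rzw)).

◇□ψ → □◇ψ

The condition is convergence. The .2 schema ◇□ψ → □◇ψ defines it.
Suppose ◇□ψ→□◇ψ is valid. Take Rxy, Rxz and set V(ψ)={w : Ryw}. Then □ψ at y so ◇□ψ at x, so □◇ψ at x, so ◇ψ at z, giving w with Rzw and Ryw.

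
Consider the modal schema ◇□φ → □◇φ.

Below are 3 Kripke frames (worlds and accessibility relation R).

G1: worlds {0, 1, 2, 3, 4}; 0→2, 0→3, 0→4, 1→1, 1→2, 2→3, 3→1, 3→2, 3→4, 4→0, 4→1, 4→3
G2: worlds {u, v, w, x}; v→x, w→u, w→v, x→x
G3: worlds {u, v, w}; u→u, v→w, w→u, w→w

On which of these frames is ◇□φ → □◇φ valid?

Frame correspondent (Sahlqvist): ∀x ∀y ∀z (Rxy ∧ Rxz → ∃w (Ryw ∧ Rzw)) — i.e. convergence.
G1: fails — R02 and R03 but 2 and 3 have no common successor.
G2: fails — Rwu and Rwu but u and u have no common successor.
G3: holds.
Valid on: G3.

G3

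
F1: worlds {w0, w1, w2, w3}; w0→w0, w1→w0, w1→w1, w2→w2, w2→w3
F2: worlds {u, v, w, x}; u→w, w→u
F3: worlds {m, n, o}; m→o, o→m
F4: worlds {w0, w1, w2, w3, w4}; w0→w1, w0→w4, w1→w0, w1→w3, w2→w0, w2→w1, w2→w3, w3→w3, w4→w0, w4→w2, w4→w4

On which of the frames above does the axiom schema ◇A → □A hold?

This is the axiom for partial functionality; its first-order frame correspondent is ∀x ∀y ∀z (Rxy ∧ Rxz → y = z).
F1: fails — w1 sees both w0 and w1.
F2: condition met.
F3: condition met.
F4: fails — w0 sees both w1 and w4.
Valid on: F2, F3.

F2, F3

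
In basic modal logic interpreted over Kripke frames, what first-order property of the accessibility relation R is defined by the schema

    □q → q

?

reflexivity

Suppose □q→q is valid. At any x set V(q)={w : Rxw}. Then □q holds at x, so q holds at x, i.e. Rxx.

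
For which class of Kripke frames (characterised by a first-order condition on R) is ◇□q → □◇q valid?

Convergence

Suppose ◇□q→□◇q is valid. Take Rxy, Rxz and set V(q)={w : Ryw}. Then □q at y so ◇□q at x, so □◇q at x, so ◇q at z, giving w with Rzw and Ryw.
Conversely, any frame satisfying ∀x ∀y ∀z (Rxy ∧ Rxz → ∃w (Ryw ∧ Rzw)) validates the schema.
So the correspondent is convergence.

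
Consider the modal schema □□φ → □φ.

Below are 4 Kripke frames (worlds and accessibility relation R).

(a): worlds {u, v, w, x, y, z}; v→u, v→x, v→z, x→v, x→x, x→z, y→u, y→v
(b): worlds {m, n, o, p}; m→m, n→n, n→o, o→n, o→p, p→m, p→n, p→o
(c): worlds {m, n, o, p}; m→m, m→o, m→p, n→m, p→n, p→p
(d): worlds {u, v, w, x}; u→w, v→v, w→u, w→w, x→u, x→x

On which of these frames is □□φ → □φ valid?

This is the axiom for density; its first-order frame correspondent is ∀x ∀y (Rxy → ∃z (Rxz ∧ Rzy)).
(a): fails — Rvu but no t with Rvt and Rtu.
(b): fails — Rop but no z with Roz and Rzp.
(c): holds.
(d): holds.

(c), (d)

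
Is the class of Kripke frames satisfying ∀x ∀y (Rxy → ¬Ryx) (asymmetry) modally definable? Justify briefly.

No — not modally definable

Modal frame validity is preserved under surjective bounded morphisms.
The 5-cycle (worlds s,t,u,v,w with s→t→u→v→w→s) is asymmetric. Mapping every world to a single reflexive point • is a surjective bounded morphism, and the reflexive point is not asymmetric (R•• but asymmetry requires ¬R••).
Hence asymmetry is not modally definable.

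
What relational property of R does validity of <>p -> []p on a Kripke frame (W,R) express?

partial functionality

This schema is the CD axiom.
It corresponds to partial functionality: forall x forall y forall z (Rxy & Rxz -> y = z).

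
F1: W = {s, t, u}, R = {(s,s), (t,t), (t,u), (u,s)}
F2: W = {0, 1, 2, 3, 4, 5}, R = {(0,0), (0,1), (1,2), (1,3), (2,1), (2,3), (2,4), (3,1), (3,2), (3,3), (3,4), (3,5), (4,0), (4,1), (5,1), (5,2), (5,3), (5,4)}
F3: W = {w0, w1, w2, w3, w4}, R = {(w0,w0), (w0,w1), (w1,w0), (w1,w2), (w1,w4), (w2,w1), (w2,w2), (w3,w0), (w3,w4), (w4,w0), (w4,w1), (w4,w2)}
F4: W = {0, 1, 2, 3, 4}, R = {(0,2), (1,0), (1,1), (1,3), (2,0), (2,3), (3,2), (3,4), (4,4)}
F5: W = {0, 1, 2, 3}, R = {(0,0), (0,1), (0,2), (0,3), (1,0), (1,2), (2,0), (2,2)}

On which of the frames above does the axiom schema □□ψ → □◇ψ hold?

F1, F2, F3, F4

This is the axiom for a generalized confluence (Geach) condition; its first-order frame correspondent is ∀x ∀z (xRz → ∃w (xR²w ∧ zRw)).
F1: satisfies the condition.
F2: satisfies the condition.
F3: satisfies the condition.
F4: satisfies the condition.
F5: fails — 0R3 but no w with 0R²w and 3Rw.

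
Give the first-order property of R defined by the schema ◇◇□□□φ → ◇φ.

∀x ∀y (xR²y → ∃w (yR³w ∧ xRw))

This is a Sahlqvist (Geach-type) schema ◇^2□^3φ → □^0◇^1φ.
Minimal-valuation argument: fix x; take any y with xR^2y and any z with xR^0z. Set V(φ) to the set of worlds R-reachable from y in exactly 3 steps. Then □^3φ holds at y, so the antecedent holds at x; validity forces ◇^1φ at z, giving a w with zR^1w and yR^3w.
First-order correspondent: ∀x ∀y (xR²y → ∃w (yR³w ∧ xRw)).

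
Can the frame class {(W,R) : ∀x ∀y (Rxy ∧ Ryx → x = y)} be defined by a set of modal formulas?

Any modally definable frame class is closed under surjective bounded morphisms.
The 8-cycle (worlds a,b,c,d,e,f,g,h with a→b→c→d→e→f→g→h→a) is antisymmetric. Sending even-indexed worlds to a and odd-indexed worlds to b is a surjective bounded morphism onto the two-world frame with a↔b, which is not antisymmetric.
Hence antisymmetry is not modally definable.

No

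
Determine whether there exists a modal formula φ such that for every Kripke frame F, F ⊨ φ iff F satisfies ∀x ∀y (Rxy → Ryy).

The condition is shift-reflexivity. A defining modal formula is □(□q → q).

Yes — defined by □(□q → q)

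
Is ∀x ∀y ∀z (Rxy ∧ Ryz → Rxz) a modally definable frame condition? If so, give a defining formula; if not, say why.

Definable; □r → □□r defines it

The condition is transitivity. A defining modal formula is □r → □□r.
Suppose □r→□□r is valid. Take Rxy, Ryz and set V(r)={w : Rxw}. Then □r at x, so □□r at x, so □r at y, so r at z, i.e. Rxz.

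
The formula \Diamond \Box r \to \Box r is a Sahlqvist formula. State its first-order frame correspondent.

This schema is equivalent to the 5 axiom ◇r → □◇r.
It corresponds to the Euclidean property: \forall x \forall y \forall z (Rxy \wedge Rxz \to Ryz).

the Euclidean property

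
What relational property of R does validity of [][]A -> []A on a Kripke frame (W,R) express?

This is the C4 axiom.
Its frame correspondent is density — forall x forall y (Rxy -> exists z (Rxz & Rzy)).

density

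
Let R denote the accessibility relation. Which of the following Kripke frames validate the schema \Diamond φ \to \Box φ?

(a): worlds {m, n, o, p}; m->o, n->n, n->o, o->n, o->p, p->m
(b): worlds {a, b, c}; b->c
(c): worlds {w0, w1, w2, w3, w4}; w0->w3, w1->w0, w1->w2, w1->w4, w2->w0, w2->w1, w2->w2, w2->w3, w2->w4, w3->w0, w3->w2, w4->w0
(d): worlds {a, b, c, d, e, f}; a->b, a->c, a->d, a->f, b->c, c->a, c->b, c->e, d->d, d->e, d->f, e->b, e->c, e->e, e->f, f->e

Frame correspondent (Sahlqvist): \forall x \forall y \forall z (Rxy \wedge Rxz \to y = z) — i.e. partial functionality.
(a): fails — n sees both n and o.
(b): ✓.
(c): fails — w1 sees both w0 and w2.
(d): fails — a sees both b and c.

(b)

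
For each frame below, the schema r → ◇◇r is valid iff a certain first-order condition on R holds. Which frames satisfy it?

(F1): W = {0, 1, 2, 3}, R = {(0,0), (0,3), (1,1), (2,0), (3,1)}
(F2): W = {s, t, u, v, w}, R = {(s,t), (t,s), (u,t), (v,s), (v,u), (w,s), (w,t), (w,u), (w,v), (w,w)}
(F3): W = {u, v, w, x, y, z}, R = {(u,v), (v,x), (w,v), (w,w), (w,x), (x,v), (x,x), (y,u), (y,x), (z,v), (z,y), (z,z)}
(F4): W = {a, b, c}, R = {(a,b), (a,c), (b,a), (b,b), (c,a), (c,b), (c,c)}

The schema corresponds to a generalized confluence (Geach) condition: ∀x ∃w (x = w ∧ xR²w).
(F1): fails — at 2 but no w with 2=w and 2R²w.
(F2): fails — at u but no w* with u=w* and uR²w*.
(F3): fails — at u but no t with u=t and uR²t.
(F4): satisfies the condition.
Valid on: (F4).

(F4)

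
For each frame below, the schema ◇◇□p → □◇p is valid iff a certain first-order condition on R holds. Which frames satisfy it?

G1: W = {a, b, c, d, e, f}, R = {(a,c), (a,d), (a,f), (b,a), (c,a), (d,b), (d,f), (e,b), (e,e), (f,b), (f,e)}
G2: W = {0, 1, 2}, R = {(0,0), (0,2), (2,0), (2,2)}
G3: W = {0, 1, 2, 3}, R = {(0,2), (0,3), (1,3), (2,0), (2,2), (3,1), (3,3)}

G2

Frame correspondent (Sahlqvist): ∀x ∀y ∀z ((xR²y ∧ xRz) → ∃w (yRw ∧ zRw)) — i.e. a generalized confluence (Geach) condition.
G1: fails — aR²a, aRc but no w with aRw and cRw.
G2: ✓.
G3: fails — 0R²1, 0R2 but no w with 1Rw and 2Rw.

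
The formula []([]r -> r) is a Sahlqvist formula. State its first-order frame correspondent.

Suppose □(□r→r) is valid. Take Rxy and set V(r)={w : Ryw}. Then at y, □r holds; since □(□r→r) at x, □r→r at y, so r at y, i.e. Ryy.
Conversely, any frame satisfying forall x forall y (Rxy -> Ryy) validates the schema.
So the correspondent is shift-reflexivity.

shift-reflexivity: forall x forall y (Rxy -> Ryy)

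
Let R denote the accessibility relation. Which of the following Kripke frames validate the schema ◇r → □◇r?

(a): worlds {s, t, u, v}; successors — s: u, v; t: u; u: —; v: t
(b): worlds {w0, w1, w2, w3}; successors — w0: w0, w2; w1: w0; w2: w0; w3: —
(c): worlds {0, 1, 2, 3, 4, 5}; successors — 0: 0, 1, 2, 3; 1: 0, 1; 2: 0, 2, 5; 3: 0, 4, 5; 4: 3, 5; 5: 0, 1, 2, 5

none

This is the axiom for the Euclidean property; its first-order frame correspondent is ∀x ∀y ∀z (Rxy ∧ Rxz → Ryz).
(a): fails — Rsu and Rsu but not Ruu.
(b): fails — Rw0w2 and Rw0w2 but not Rw2w2.
(c): fails — R02 and R01 but not R21.
Valid on no frame.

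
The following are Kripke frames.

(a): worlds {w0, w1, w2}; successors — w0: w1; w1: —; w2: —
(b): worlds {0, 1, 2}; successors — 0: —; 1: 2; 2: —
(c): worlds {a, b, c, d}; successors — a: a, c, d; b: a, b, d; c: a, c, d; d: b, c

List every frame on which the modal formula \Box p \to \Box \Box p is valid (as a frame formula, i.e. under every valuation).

Frame correspondent (Sahlqvist): \forall x \forall y \forall z (Rxy \wedge Ryz \to Rxz) — i.e. transitivity.
(a): ✓.
(b): ✓.
(c): fails — Rcd and Rdb but not Rcb.

(a), (b)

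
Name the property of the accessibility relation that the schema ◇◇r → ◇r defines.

transitivity: ∀x ∀y ∀z (Rxy ∧ Ryz → Rxz)

Replacing r by ¬r and contraposing gives the equivalent schema □r → □□r.
Suppose □r→□□r is valid. Take Rxy, Ryz and set V(r)={w : Rxw}. Then □r at x, so □□r at x, so □r at y, so r at z, i.e. Rxz.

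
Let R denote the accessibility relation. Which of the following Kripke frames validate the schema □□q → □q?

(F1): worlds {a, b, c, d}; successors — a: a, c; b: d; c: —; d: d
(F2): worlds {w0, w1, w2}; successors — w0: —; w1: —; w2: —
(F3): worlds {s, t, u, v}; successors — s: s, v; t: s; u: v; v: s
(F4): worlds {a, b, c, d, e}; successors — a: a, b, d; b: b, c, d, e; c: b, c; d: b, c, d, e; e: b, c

Frame correspondent (Sahlqvist): ∀x ∀y (Rxy → ∃z (Rxz ∧ Rzy)) — i.e. density.
(F1): condition met.
(F2): condition met.
(F3): fails — Ruv but no z with Ruz and Rzv.
(F4): condition met.

(F1), (F2), (F4)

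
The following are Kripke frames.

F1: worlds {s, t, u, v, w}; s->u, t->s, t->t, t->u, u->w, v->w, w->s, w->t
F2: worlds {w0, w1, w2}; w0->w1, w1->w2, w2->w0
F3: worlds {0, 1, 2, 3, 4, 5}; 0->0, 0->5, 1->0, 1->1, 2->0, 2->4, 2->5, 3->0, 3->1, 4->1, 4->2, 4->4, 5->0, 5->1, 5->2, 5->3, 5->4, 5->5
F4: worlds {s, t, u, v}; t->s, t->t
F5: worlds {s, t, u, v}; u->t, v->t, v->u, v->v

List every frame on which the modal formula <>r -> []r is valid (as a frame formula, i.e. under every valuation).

This is the axiom for partial functionality; its first-order frame correspondent is forall x forall y forall z (Rxy & Rxz -> y = z).
F1: fails — t sees both s and t.
F2: satisfies the condition.
F3: fails — 0 sees both 0 and 5.
F4: fails — t sees both s and t.
F5: fails — v sees both t and u.

F2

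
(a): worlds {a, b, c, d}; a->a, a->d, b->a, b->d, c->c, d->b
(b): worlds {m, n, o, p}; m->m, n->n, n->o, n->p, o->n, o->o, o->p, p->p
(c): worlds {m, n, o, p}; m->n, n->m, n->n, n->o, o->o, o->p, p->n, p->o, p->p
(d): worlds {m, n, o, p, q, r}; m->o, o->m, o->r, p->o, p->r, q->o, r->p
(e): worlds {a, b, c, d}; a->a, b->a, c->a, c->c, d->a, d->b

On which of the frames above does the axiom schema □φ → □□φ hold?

(b), (e)

Frame correspondent (Sahlqvist): ∀x ∀y ∀z (Rxy ∧ Ryz → Rxz) — i.e. transitivity.
(a): fails — Rdb and Rba but not Rda.
(b): condition met.
(c): fails — Rop and Rpn but not Ron.
(d): fails — Rom and Rmo but not Roo.
(e): condition met.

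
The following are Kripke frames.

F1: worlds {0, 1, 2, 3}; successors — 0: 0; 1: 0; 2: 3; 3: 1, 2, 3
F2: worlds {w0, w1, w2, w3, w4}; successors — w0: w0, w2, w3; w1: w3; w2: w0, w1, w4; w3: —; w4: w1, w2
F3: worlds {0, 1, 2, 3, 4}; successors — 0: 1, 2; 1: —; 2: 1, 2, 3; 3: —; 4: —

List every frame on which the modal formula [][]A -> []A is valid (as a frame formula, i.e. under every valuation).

Frame correspondent (Sahlqvist): forall x forall y (Rxy -> exists z (Rxz & Rzy)) — i.e. density.
F1: holds.
F2: fails — Rw2w4 but no z with Rw2z and Rzw4.
F3: holds.

F1, F3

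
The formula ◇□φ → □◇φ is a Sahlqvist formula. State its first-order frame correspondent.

convergence

Suppose ◇□φ→□◇φ is valid. Take Rxy, Rxz and set V(φ)={w : Ryw}. Then □φ at y so ◇□φ at x, so □◇φ at x, so ◇φ at z, giving w with Rzw and Ryw.
The converse is a direct semantic check.
Frame condition: ∀x ∀y ∀z (Rxy ∧ Rxz → ∃w (Ryw ∧ Rzw)).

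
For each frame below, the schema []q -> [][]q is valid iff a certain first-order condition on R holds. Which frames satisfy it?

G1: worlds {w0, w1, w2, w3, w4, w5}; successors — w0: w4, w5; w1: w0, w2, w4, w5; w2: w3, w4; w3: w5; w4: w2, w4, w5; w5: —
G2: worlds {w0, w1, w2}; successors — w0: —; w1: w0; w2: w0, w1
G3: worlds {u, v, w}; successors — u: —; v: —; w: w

This is the axiom for transitivity; its first-order frame correspondent is forall x forall y forall z (Rxy & Ryz -> Rxz).
G1: fails — Rw1w2 and Rw2w3 but not Rw1w3.
G2: satisfies the condition.
G3: satisfies the condition.
Valid on: G2, G3.

G2, G3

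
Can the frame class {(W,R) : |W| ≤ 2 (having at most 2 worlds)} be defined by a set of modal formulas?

No — not modally definable

Modal frame validity is preserved under disjoint unions.
Any modal formula valid on each of 3 disjoint one-world frames is valid on their disjoint union (validity is preserved under disjoint unions). Each one-world frame has |W|=1≤2, but the union has |W|=3.
So the class is not modally definable.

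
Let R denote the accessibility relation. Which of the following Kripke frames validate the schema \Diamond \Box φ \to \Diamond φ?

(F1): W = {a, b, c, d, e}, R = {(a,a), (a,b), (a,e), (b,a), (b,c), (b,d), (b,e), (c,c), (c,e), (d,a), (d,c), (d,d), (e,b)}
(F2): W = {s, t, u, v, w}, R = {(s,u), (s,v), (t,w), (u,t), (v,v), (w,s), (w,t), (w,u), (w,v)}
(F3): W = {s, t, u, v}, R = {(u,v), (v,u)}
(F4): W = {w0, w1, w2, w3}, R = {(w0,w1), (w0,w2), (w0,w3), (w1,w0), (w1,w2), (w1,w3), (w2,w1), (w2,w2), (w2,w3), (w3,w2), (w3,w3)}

(F4)

The schema corresponds to a generalized confluence (Geach) condition: \forall x \forall y (xRy \to \exists w (yRw \wedge xRw)).
(F1): fails — bRe but no w with eRw and bRw.
(F2): fails — sRu but no w* with uRw* and sRw*.
(F3): fails — uRv but no w with vRw and uRw.
(F4): condition met.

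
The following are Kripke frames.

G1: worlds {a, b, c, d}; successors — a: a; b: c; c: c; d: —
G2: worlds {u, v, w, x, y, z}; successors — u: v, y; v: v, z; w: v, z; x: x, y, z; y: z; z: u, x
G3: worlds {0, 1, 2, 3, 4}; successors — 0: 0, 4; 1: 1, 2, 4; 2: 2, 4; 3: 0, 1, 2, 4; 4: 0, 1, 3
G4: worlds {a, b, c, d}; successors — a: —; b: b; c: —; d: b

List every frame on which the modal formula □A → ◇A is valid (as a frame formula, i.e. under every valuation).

This is the axiom for seriality; its first-order frame correspondent is ∀x ∃y Rxy.
G1: fails — world d has no successor.
G2: satisfies the condition.
G3: satisfies the condition.
G4: fails — world a has no successor.

G2, G3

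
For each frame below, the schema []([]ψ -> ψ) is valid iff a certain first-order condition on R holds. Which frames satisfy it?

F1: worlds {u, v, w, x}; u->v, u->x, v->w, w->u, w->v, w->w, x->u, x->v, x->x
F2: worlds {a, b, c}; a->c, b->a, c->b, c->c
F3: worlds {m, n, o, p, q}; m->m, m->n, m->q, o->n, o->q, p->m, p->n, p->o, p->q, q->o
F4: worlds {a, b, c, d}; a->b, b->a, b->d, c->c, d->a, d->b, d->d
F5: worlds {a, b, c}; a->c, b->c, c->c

F5

This is the axiom for shift-reflexivity; its first-order frame correspondent is forall x forall y (Rxy -> Ryy).
F1: fails — Ruv but not Rvv.
F2: fails — Rba but not Raa.
F3: fails — Ron but not Rnn.
F4: fails — Rab but not Rbb.
F5: holds.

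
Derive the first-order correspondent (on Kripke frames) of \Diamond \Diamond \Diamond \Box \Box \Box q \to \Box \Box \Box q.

This is a Sahlqvist (Geach-type) schema ◇^3□^3q → □^3◇^0q.
Minimal-valuation argument: fix x; take any y with xR^3y and any z with xR^3z. Set V(q) to the set of worlds R-reachable from y in exactly 3 steps. Then □^3q holds at y, so the antecedent holds at x; validity forces ◇^0q at z, giving a w with zR^0w and yR^3w.
First-order correspondent: \forall x \forall y \forall z ((x R^3 y \wedge x R^3 z) \to \exists w (y R^3 w \wedge z = w)).

\forall x \forall y \forall z ((x R^3 y \wedge x R^3 z) \to \exists w (y R^3 w \wedge z = w))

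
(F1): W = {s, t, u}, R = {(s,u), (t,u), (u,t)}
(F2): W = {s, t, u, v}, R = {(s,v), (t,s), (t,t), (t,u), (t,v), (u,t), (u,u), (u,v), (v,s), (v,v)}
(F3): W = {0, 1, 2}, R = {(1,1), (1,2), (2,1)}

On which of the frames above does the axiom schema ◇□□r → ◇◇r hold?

(F2), (F3)

This is the axiom for a generalized confluence (Geach) condition; its first-order frame correspondent is ∀x ∀y (xRy → ∃w (yR²w ∧ xR²w)).
(F1): fails — sRu but no w with uR²w and sR²w.
(F2): satisfies the condition.
(F3): satisfies the condition.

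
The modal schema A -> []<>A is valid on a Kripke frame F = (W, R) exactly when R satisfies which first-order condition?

Suppose A→□◇A is valid. Take Rxy and set V(A)={x}. Then A at x, so □◇A at x, so ◇A at y, so some z with Ryz has A; z=x, i.e. Ryx.
The converse is a direct semantic check.
Frame condition: forall x forall y (Rxy -> Ryx).

symmetry: forall x forall y (Rxy -> Ryx)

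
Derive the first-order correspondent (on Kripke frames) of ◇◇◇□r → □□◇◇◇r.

∀x ∀y ∀z ((xR³y ∧ xR²z) → ∃w (yRw ∧ zR³w))

This is a Sahlqvist (Geach-type) schema ◇^3□^1r → □^2◇^3r.
Minimal-valuation argument: fix x; take any y with xR^3y and any z with xR^2z. Set V(r) to the set of worlds R-reachable from y in exactly 1 step. Then □^1r holds at y, so the antecedent holds at x; validity forces ◇^3r at z, giving a w with zR^3w and yR^1w.
First-order correspondent: ∀x ∀y ∀z ((xR³y ∧ xR²z) → ∃w (yRw ∧ zR³w)).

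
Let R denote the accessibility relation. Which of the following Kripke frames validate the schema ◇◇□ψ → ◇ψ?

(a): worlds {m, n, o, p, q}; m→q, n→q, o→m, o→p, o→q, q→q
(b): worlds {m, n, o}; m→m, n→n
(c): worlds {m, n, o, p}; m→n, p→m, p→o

(a), (b)

This is the axiom for a generalized confluence (Geach) condition; its first-order frame correspondent is ∀x ∀y (xR²y → ∃w (yRw ∧ xRw)).
(a): holds.
(b): holds.
(c): fails — pR²n but no w with nRw and pRw.
Valid on: (a), (b).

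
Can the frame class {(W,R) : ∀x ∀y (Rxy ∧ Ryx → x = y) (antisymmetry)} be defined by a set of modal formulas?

Any modally definable frame class is closed under surjective bounded morphisms.
The 8-cycle (worlds a,b,c,d,e,f,g,h with a→b→c→d→e→f→g→h→a) is antisymmetric. Sending even-indexed worlds to s and odd-indexed worlds to t is a surjective bounded morphism onto the two-world frame with s↔t, which is not antisymmetric.
So no modal formula (or set of formulas) defines exactly the antisymmetric frames.

Not definable by any modal formula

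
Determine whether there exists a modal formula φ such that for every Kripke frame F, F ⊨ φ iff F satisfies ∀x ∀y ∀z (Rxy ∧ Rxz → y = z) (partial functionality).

Yes — defined by ◇p → □p

Yes: it is partial functionality, defined by the CD schema ◇p → □p.
Suppose ◇p→□p is valid. Take Rxy, Rxz and set V(p)={y}. Then ◇p at x, so □p at x, so p at z, i.e. z=y.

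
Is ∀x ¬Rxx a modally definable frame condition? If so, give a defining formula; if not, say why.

No

Any modally definable frame class is closed under surjective bounded morphisms.
The 3-cycle (worlds a,b,c with a→b→c→a) is irreflexive, and the map sending every world to a single reflexive point • is a surjective bounded morphism (forth: every edge maps to (•,•); back: every world has a successor). So any modal formula valid on the 3-cycle is also valid on the reflexive point, which is not irreflexive.
So no modal formula (or set of formulas) defines exactly the irreflexive frames.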